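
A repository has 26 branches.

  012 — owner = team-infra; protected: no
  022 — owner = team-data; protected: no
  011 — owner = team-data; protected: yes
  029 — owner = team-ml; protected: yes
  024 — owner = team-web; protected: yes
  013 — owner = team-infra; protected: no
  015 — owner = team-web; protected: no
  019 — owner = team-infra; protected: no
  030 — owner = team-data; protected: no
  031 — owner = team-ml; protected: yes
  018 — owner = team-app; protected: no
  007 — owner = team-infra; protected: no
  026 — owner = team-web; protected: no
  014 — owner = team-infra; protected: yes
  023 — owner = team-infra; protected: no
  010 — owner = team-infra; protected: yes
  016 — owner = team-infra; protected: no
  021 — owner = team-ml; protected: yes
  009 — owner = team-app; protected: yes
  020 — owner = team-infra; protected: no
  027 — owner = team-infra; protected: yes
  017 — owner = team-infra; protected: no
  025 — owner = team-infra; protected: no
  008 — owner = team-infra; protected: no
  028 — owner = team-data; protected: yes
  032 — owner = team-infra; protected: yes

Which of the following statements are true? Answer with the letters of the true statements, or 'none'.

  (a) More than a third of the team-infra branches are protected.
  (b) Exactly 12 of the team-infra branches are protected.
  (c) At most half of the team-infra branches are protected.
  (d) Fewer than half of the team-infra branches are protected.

|A| = 14, |A ∩ B| = 4, |A ∖ B| = 10.
(a) |A ∩ B| / |A| > 1/3: fails.
(b) |A ∩ B| = 12: fails.
(c) |A ∩ B| ≤ |A ∖ B|: holds.
(d) |A ∩ B| < |A ∖ B|: holds.

(c), (d)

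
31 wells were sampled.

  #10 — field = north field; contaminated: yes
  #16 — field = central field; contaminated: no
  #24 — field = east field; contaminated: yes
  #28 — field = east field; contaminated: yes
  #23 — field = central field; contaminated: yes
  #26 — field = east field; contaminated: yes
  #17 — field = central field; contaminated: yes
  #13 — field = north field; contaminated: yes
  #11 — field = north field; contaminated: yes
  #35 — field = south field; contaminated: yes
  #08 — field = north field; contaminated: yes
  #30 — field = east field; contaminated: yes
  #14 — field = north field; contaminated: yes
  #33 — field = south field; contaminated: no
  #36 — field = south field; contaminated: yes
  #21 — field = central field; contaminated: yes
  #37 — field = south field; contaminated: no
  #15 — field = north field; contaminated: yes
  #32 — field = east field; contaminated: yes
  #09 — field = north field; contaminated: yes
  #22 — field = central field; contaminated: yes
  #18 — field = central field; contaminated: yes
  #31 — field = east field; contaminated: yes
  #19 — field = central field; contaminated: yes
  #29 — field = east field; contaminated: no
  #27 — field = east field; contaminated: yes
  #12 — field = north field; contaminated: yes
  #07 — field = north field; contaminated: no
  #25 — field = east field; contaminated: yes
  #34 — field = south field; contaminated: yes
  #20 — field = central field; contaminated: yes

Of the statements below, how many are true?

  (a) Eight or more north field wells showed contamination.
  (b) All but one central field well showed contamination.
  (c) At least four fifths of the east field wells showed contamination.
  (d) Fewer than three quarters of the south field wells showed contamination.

(a) north field: |A| = 9, |A ∩ B| = 8; needs |A ∩ B| ≥ 8 — true.
(b) central field: |A| = 8, |A ∩ B| = 7; needs |A ∖ B| = 1 — true.
(c) east field: |A| = 9, |A ∩ B| = 8; needs |A ∩ B| / |A| ≥ 4/5 — true.
(d) south field: |A| = 5, |A ∩ B| = 3; needs |A ∩ B| / |A| < 3/4 — true.

4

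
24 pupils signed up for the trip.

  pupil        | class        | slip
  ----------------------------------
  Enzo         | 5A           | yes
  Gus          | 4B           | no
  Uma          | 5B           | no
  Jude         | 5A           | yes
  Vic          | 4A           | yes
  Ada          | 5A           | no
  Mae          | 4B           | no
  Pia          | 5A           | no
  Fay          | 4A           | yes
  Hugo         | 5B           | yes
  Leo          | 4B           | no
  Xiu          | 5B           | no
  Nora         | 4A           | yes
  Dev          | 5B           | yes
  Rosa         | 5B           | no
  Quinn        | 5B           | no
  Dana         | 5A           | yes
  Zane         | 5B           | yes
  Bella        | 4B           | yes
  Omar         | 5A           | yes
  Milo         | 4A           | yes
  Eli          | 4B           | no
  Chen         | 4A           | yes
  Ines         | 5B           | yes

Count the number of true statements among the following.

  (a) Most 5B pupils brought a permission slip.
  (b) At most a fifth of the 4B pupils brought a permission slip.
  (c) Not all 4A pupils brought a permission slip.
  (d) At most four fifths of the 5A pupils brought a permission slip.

2

(a) 5B: |A| = 8, |A ∩ B| = 4; needs |A ∩ B| > |A ∖ B| — false.
(b) 4B: |A| = 5, |A ∩ B| = 1; needs |A ∩ B| / |A| ≤ 1/5 — true.
(c) 4A: |A| = 5, |A ∩ B| = 5; needs A ⊄ B (|A ∖ B| ≥ 1) — false.
(d) 5A: |A| = 6, |A ∩ B| = 4; needs |A ∩ B| / |A| ≤ 4/5 — true.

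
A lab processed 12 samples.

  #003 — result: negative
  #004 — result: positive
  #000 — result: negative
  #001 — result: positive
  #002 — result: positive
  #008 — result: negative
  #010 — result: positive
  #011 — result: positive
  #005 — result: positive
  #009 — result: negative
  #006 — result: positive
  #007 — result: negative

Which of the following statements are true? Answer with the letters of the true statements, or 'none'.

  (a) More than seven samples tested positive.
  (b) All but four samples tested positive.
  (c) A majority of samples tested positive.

|A| = 12, |A ∩ B| = 7, |A ∖ B| = 5.
(a) |A ∩ B| > 7: fails.
(b) |A ∖ B| = 4: fails.
(c) |A ∩ B| > |A ∖ B|: holds.

(c)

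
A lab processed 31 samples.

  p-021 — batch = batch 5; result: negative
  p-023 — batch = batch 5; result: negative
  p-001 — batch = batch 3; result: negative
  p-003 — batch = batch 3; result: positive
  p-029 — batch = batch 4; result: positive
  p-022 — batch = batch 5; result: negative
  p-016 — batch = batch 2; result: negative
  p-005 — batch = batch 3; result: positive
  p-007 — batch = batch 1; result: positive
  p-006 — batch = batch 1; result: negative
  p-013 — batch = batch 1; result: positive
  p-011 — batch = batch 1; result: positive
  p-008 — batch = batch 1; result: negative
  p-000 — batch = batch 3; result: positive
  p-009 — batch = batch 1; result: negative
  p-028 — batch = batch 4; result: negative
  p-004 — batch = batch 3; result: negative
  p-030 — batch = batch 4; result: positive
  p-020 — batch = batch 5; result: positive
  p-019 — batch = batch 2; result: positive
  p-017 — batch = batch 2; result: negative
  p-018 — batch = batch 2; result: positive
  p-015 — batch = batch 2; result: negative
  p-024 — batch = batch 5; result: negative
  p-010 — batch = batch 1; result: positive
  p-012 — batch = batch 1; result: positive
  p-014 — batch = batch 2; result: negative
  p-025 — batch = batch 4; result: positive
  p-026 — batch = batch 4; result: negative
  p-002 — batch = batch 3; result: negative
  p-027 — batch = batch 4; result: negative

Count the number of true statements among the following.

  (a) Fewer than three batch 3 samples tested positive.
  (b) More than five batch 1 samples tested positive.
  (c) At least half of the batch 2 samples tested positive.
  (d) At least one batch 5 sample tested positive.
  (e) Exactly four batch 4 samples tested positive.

(a) batch 3: |A| = 6, |A ∩ B| = 3; needs |A ∩ B| < 3 — false.
(b) batch 1: |A| = 8, |A ∩ B| = 5; needs |A ∩ B| > 5 — false.
(c) batch 2: |A| = 6, |A ∩ B| = 2; needs |A ∩ B| ≥ |A ∖ B| — false.
(d) batch 5: |A| = 5, |A ∩ B| = 1; needs A ∩ B ≠ ∅ (|A ∩ B| ≥ 1) — true.
(e) batch 4: |A| = 6, |A ∩ B| = 3; needs |A ∩ B| = 4 — false.

1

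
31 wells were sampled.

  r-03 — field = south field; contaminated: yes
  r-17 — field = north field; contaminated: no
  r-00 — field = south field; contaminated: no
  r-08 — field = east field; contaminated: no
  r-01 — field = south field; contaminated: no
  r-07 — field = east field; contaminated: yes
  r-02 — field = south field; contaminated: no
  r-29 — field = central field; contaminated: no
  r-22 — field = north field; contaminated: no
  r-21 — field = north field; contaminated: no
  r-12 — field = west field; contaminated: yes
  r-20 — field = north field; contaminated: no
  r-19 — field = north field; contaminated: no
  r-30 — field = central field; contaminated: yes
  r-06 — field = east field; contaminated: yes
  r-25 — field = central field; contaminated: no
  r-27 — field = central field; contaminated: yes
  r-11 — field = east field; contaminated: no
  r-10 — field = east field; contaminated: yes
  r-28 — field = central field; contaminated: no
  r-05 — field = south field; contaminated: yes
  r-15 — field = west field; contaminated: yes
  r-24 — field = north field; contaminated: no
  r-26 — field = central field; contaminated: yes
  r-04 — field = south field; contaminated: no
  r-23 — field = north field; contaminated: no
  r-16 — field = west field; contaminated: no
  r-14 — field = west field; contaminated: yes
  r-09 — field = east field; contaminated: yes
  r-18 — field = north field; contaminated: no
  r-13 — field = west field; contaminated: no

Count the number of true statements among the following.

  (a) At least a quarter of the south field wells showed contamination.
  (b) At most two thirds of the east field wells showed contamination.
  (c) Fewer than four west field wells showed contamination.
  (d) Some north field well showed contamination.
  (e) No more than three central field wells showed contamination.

(a) south field: |A| = 6, |A ∩ B| = 2; needs |A ∩ B| / |A| ≥ 1/4 — true.
(b) east field: |A| = 6, |A ∩ B| = 4; needs |A ∩ B| / |A| ≤ 2/3 — true.
(c) west field: |A| = 5, |A ∩ B| = 3; needs |A ∩ B| < 4 — true.
(d) north field: |A| = 8, |A ∩ B| = 0; needs A ∩ B ≠ ∅ (|A ∩ B| ≥ 1) — false.
(e) central field: |A| = 6, |A ∩ B| = 3; needs |A ∩ B| ≤ 3 — true.

4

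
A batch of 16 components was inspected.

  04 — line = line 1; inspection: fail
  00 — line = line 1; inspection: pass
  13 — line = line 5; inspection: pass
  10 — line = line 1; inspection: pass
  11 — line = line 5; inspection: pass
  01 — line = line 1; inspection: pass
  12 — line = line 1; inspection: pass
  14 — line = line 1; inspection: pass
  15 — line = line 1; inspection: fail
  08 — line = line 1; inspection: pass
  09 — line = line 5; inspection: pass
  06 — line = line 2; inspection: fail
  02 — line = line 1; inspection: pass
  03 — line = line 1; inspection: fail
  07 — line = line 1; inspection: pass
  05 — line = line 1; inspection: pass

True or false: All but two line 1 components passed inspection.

The determiner here denotes the relation: |A ∖ B| = 2.
A (the restrictor) = {04, 00, 10, 01, 12, 14, 15, 08, 02, 03, 07, 05}, |A| = 12.
A ∖ B = {04, 15, 03}, so |A ∖ B| = 3.
|A ∖ B| = 3, so the statement is false.

False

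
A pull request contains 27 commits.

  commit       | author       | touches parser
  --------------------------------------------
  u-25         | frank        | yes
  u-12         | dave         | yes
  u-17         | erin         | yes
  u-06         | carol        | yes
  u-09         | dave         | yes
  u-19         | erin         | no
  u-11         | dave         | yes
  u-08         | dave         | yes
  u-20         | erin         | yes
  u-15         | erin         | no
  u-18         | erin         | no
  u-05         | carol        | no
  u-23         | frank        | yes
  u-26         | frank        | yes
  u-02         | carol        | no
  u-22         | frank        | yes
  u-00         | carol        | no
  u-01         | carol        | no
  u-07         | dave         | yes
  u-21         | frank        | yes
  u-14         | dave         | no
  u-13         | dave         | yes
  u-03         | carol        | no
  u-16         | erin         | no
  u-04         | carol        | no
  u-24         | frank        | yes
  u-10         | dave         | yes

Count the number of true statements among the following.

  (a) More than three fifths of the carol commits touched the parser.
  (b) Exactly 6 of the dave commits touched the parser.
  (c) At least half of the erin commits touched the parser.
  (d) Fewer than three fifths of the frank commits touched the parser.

(a) carol: |A| = 7, |A ∩ B| = 1; needs |A ∩ B| / |A| > 3/5 — false.
(b) dave: |A| = 8, |A ∩ B| = 7; needs |A ∩ B| = 6 — false.
(c) erin: |A| = 6, |A ∩ B| = 2; needs |A ∩ B| ≥ |A ∖ B| — false.
(d) frank: |A| = 6, |A ∩ B| = 6; needs |A ∩ B| / |A| < 3/5 — false.

0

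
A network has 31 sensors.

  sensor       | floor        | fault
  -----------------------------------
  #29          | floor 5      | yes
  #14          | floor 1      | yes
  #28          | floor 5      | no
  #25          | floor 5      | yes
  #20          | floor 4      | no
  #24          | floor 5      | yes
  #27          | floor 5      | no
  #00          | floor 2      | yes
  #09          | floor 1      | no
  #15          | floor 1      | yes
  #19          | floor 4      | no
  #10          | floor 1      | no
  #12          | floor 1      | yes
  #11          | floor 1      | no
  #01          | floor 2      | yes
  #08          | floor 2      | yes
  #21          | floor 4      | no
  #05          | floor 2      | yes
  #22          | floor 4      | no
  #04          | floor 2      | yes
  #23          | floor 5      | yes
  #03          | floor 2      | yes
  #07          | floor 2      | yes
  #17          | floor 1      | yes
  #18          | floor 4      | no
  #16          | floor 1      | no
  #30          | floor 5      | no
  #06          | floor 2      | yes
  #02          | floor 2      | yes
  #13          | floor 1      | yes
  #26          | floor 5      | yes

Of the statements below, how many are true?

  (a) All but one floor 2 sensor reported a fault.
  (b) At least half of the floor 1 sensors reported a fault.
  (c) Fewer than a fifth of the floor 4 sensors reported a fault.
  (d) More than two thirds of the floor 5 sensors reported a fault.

(a) floor 2: |A| = 9, |A ∩ B| = 9; needs |A ∖ B| = 1 — false.
(b) floor 1: |A| = 9, |A ∩ B| = 5; needs |A ∩ B| ≥ |A ∖ B| — true.
(c) floor 4: |A| = 5, |A ∩ B| = 0; needs |A ∩ B| / |A| < 1/5 — true.
(d) floor 5: |A| = 8, |A ∩ B| = 5; needs |A ∩ B| / |A| > 2/3 — false.

2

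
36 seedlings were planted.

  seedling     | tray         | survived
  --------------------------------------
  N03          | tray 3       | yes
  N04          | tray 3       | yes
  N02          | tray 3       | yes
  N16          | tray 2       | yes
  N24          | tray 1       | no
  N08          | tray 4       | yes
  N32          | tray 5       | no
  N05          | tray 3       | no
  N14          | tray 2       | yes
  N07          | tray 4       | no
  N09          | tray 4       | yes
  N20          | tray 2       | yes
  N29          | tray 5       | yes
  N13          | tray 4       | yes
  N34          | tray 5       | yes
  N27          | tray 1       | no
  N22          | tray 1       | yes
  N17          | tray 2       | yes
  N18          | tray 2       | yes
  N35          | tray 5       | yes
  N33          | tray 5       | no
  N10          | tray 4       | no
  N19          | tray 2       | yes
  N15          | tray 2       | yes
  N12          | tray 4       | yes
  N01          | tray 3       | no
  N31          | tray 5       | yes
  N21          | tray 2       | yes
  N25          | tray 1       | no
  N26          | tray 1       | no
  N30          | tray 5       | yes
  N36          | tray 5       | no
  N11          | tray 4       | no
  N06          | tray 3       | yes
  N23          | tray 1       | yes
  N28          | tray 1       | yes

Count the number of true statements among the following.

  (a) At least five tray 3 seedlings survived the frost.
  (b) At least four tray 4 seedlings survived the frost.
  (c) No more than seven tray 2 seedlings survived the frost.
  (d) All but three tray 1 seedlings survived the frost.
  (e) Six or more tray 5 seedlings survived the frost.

1

(a) tray 3: |A| = 6, |A ∩ B| = 4; needs |A ∩ B| ≥ 5 — false.
(b) tray 4: |A| = 7, |A ∩ B| = 4; needs |A ∩ B| ≥ 4 — true.
(c) tray 2: |A| = 8, |A ∩ B| = 8; needs |A ∩ B| ≤ 7 — false.
(d) tray 1: |A| = 7, |A ∩ B| = 3; needs |A ∖ B| = 3 — false.
(e) tray 5: |A| = 8, |A ∩ B| = 5; needs |A ∩ B| ≥ 6 — false.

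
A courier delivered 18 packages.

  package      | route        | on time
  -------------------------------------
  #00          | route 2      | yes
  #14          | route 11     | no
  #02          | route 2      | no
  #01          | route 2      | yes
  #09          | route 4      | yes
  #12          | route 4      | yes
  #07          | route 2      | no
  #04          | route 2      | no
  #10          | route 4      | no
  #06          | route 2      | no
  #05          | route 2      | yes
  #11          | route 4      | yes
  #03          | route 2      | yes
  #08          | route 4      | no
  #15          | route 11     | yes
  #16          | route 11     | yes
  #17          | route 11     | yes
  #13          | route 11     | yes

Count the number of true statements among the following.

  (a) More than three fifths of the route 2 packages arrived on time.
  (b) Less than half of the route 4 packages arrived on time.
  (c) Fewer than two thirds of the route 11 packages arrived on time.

0

(a) route 2: |A| = 8, |A ∩ B| = 4; needs |A ∩ B| / |A| > 3/5 — false.
(b) route 4: |A| = 5, |A ∩ B| = 3; needs |A ∩ B| < |A ∖ B| — false.
(c) route 11: |A| = 5, |A ∩ B| = 4; needs |A ∩ B| / |A| < 2/3 — false.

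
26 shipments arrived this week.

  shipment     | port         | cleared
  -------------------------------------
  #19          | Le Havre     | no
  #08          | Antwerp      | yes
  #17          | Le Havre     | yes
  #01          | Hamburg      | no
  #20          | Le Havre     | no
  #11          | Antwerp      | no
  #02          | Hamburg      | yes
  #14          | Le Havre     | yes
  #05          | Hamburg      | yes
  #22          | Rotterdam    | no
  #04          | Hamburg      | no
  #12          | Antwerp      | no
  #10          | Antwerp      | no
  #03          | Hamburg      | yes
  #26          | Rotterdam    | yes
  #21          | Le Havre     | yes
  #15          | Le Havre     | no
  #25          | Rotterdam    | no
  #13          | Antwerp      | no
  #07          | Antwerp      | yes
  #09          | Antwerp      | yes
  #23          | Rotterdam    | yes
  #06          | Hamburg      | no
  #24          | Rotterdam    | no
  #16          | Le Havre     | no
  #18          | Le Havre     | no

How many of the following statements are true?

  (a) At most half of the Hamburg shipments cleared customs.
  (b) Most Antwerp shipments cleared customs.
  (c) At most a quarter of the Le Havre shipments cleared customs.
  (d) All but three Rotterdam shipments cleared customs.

2

(a) Hamburg: |A| = 6, |A ∩ B| = 3; needs |A ∩ B| ≤ |A ∖ B| — true.
(b) Antwerp: |A| = 7, |A ∩ B| = 3; needs |A ∩ B| > |A ∖ B| — false.
(c) Le Havre: |A| = 8, |A ∩ B| = 3; needs |A ∩ B| / |A| ≤ 1/4 — false.
(d) Rotterdam: |A| = 5, |A ∩ B| = 2; needs |A ∖ B| = 3 — true.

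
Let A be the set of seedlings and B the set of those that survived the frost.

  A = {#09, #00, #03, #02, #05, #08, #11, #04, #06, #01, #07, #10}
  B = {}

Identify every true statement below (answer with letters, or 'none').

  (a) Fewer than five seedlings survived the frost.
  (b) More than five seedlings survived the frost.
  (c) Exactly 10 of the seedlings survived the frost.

(a)

|A| = 12, |A ∩ B| = 0, |A ∖ B| = 12.
(a) |A ∩ B| < 5: holds.
(b) |A ∩ B| > 5: fails.
(c) |A ∩ B| = 10: fails.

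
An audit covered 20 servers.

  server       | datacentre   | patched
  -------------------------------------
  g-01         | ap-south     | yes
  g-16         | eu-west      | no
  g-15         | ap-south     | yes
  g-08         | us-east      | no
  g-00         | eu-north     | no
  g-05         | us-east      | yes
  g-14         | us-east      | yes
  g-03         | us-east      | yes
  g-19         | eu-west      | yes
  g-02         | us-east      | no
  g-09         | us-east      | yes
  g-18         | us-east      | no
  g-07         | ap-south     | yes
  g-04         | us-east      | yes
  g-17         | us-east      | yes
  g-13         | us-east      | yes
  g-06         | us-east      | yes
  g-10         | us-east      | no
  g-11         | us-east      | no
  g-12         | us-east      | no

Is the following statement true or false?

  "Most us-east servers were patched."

True

'Most us-east servers were patched' holds iff |A ∩ B| > |A ∖ B|.
A (the restrictor) = {g-08, g-05, g-14, g-03, g-02, g-09, g-18, g-04, g-17, g-13, g-06, g-10, g-11, g-12}, |A| = 14.
A ∩ B = {g-05, g-14, g-03, g-09, g-04, g-17, g-13, g-06}, so |A ∩ B| = 8.
A ∖ B = {g-08, g-02, g-18, g-10, g-11, g-12}, so |A ∖ B| = 6.
8 > 6, so the statement is true.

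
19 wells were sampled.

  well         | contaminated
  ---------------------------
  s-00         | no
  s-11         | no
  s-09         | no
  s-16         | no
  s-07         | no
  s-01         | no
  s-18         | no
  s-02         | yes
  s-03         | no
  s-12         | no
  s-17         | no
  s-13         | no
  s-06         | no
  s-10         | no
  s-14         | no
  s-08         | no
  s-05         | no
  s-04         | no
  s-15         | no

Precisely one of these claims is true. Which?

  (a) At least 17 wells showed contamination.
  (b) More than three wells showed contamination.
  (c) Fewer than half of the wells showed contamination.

|A| = 19, |A ∩ B| = 1, |A ∖ B| = 18.
(a) requires |A ∩ B| ≥ 17: false.
(b) requires |A ∩ B| > 3: false.
(c) requires |A ∩ B| < |A ∖ B|: true.

(c)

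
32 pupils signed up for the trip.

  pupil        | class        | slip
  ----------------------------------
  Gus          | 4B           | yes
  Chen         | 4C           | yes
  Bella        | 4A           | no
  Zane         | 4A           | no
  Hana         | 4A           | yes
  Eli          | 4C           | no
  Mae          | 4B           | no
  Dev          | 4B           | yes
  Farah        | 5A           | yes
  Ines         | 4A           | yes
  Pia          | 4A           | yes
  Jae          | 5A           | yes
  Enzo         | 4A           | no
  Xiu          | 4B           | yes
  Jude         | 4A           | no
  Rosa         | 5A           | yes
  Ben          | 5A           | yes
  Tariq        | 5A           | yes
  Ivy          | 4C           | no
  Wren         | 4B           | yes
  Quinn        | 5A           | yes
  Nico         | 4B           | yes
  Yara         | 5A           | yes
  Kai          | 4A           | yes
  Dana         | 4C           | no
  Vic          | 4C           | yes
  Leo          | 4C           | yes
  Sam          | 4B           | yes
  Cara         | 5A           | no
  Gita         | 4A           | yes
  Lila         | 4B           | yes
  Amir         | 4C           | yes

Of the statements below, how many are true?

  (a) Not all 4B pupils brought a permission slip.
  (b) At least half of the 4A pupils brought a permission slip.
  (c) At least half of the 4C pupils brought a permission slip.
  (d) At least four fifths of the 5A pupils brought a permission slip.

4

(a) 4B: |A| = 8, |A ∩ B| = 7; needs A ⊄ B (|A ∖ B| ≥ 1) — true.
(b) 4A: |A| = 9, |A ∩ B| = 5; needs |A ∩ B| ≥ |A ∖ B| — true.
(c) 4C: |A| = 7, |A ∩ B| = 4; needs |A ∩ B| ≥ |A ∖ B| — true.
(d) 5A: |A| = 8, |A ∩ B| = 7; needs |A ∩ B| / |A| ≥ 4/5 — true.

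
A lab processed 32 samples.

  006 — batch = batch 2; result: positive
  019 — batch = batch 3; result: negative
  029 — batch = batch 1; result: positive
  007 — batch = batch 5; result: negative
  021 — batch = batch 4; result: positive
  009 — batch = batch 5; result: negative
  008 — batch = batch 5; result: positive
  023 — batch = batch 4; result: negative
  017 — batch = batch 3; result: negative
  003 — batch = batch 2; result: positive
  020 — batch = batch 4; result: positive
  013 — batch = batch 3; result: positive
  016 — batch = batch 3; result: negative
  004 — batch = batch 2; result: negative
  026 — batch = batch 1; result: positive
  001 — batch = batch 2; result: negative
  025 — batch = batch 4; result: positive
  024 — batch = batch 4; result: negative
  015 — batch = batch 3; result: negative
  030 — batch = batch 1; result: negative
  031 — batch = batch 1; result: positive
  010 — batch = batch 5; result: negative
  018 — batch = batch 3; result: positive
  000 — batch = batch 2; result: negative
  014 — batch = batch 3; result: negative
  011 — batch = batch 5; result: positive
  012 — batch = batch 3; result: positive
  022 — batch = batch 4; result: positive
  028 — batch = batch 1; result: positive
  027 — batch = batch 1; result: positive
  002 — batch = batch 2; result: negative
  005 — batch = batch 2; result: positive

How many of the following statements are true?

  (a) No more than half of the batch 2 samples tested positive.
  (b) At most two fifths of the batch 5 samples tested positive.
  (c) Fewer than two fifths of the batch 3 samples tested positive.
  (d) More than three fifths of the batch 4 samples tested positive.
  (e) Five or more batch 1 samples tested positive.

(a) batch 2: |A| = 7, |A ∩ B| = 3; needs |A ∩ B| ≤ |A ∖ B| — true.
(b) batch 5: |A| = 5, |A ∩ B| = 2; needs |A ∩ B| / |A| ≤ 2/5 — true.
(c) batch 3: |A| = 8, |A ∩ B| = 3; needs |A ∩ B| / |A| < 2/5 — true.
(d) batch 4: |A| = 6, |A ∩ B| = 4; needs |A ∩ B| / |A| > 3/5 — true.
(e) batch 1: |A| = 6, |A ∩ B| = 5; needs |A ∩ B| ≥ 5 — true.

5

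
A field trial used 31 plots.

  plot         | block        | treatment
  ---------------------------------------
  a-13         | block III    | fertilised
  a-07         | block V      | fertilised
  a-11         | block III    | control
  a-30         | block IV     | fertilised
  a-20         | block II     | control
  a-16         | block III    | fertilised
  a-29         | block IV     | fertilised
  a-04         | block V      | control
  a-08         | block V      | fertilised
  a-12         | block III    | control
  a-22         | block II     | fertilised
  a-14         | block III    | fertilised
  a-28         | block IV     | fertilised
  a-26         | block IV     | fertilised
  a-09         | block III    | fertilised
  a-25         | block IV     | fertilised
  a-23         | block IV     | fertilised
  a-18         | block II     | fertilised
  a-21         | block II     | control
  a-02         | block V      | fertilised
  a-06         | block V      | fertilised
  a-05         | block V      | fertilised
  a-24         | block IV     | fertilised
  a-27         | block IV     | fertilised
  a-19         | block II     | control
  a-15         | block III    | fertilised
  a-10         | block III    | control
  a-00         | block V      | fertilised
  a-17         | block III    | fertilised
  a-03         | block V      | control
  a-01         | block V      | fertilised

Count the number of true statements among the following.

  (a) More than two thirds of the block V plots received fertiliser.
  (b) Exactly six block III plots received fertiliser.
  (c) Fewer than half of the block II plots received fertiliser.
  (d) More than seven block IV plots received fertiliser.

(a) block V: |A| = 9, |A ∩ B| = 7; needs |A ∩ B| / |A| > 2/3 — true.
(b) block III: |A| = 9, |A ∩ B| = 6; needs |A ∩ B| = 6 — true.
(c) block II: |A| = 5, |A ∩ B| = 2; needs |A ∩ B| < |A ∖ B| — true.
(d) block IV: |A| = 8, |A ∩ B| = 8; needs |A ∩ B| > 7 — true.

4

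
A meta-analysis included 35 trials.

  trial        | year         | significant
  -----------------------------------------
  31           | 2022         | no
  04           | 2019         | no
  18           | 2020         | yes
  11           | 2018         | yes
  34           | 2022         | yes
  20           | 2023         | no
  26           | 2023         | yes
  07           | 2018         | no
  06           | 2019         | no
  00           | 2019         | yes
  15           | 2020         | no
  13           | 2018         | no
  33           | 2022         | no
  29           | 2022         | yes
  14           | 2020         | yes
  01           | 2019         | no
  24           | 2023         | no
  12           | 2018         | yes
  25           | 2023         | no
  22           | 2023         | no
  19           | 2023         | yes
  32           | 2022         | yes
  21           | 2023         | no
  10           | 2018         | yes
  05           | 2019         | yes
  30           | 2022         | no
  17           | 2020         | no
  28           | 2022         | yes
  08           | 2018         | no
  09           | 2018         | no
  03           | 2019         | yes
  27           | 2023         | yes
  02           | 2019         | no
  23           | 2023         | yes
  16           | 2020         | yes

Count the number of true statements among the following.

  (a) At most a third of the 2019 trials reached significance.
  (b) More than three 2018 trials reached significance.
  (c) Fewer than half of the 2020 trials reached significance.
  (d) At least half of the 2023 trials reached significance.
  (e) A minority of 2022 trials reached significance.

0

(a) 2019: |A| = 7, |A ∩ B| = 3; needs |A ∩ B| / |A| ≤ 1/3 — false.
(b) 2018: |A| = 7, |A ∩ B| = 3; needs |A ∩ B| > 3 — false.
(c) 2020: |A| = 5, |A ∩ B| = 3; needs |A ∩ B| < |A ∖ B| — false.
(d) 2023: |A| = 9, |A ∩ B| = 4; needs |A ∩ B| ≥ |A ∖ B| — false.
(e) 2022: |A| = 7, |A ∩ B| = 4; needs |A ∩ B| < |A ∖ B| — false.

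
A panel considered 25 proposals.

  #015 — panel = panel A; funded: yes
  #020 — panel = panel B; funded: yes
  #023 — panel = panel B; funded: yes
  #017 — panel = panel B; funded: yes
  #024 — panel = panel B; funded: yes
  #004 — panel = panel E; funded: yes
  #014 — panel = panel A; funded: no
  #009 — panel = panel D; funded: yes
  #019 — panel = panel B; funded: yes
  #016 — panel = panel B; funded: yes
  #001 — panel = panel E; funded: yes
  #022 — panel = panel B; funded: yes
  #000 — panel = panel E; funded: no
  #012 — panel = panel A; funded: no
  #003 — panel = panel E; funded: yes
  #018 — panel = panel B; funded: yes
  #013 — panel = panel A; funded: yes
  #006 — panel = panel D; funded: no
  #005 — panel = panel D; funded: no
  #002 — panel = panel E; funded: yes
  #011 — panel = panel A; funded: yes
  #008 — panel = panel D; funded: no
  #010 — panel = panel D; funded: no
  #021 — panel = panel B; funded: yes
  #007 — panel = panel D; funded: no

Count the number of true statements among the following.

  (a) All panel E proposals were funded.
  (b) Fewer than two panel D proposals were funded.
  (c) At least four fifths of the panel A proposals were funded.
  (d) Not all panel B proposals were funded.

(a) panel E: |A| = 5, |A ∩ B| = 4; needs A ⊆ B, i.e. every element of A is in B (|A ∖ B| = 0) — false.
(b) panel D: |A| = 6, |A ∩ B| = 1; needs |A ∩ B| < 2 — true.
(c) panel A: |A| = 5, |A ∩ B| = 3; needs |A ∩ B| / |A| ≥ 4/5 — false.
(d) panel B: |A| = 9, |A ∩ B| = 9; needs A ⊄ B (|A ∖ B| ≥ 1) — false.

1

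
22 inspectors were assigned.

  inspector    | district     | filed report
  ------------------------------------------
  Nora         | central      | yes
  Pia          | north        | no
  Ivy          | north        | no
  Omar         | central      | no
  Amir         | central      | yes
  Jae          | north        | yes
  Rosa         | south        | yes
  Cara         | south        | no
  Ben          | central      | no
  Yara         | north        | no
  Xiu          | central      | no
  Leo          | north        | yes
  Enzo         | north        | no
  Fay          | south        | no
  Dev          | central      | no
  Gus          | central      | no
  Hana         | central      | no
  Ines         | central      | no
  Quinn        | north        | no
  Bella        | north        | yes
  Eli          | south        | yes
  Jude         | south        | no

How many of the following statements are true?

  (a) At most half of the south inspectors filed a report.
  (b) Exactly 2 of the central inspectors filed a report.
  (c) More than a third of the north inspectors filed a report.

(a) south: |A| = 5, |A ∩ B| = 2; needs |A ∩ B| ≤ |A ∖ B| — true.
(b) central: |A| = 9, |A ∩ B| = 2; needs |A ∩ B| = 2 — true.
(c) north: |A| = 8, |A ∩ B| = 3; needs |A ∩ B| / |A| > 1/3 — true.

3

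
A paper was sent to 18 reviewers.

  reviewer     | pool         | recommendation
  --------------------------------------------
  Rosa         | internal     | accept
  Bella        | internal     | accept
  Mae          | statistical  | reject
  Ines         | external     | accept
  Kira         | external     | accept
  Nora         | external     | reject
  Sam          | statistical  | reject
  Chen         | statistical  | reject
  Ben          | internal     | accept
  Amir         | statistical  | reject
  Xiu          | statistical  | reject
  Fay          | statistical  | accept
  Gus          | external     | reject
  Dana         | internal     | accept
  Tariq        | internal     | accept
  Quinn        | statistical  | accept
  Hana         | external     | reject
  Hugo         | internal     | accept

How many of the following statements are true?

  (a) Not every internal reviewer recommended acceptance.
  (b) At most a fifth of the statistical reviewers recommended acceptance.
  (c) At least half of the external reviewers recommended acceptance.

0

(a) internal: |A| = 6, |A ∩ B| = 6; needs A ⊄ B (|A ∖ B| ≥ 1) — false.
(b) statistical: |A| = 7, |A ∩ B| = 2; needs |A ∩ B| / |A| ≤ 1/5 — false.
(c) external: |A| = 5, |A ∩ B| = 2; needs |A ∩ B| ≥ |A ∖ B| — false.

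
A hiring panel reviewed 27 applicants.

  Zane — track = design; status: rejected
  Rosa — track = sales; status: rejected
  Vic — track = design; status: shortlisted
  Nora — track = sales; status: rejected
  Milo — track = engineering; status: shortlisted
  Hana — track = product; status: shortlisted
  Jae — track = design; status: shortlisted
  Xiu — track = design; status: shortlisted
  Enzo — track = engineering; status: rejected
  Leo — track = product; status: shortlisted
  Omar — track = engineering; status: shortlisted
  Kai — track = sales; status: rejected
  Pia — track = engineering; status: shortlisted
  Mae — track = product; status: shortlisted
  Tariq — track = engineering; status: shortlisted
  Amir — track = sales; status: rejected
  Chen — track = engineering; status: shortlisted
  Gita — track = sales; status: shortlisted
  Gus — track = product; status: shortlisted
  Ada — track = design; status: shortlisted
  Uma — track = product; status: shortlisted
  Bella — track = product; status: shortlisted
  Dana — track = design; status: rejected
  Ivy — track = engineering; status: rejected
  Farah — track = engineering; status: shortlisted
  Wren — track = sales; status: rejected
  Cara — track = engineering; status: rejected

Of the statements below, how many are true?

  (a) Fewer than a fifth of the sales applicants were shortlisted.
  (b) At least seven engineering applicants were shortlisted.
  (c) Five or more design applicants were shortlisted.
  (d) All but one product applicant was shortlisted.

1

(a) sales: |A| = 6, |A ∩ B| = 1; needs |A ∩ B| / |A| < 1/5 — true.
(b) engineering: |A| = 9, |A ∩ B| = 6; needs |A ∩ B| ≥ 7 — false.
(c) design: |A| = 6, |A ∩ B| = 4; needs |A ∩ B| ≥ 5 — false.
(d) product: |A| = 6, |A ∩ B| = 6; needs |A ∖ B| = 1 — false.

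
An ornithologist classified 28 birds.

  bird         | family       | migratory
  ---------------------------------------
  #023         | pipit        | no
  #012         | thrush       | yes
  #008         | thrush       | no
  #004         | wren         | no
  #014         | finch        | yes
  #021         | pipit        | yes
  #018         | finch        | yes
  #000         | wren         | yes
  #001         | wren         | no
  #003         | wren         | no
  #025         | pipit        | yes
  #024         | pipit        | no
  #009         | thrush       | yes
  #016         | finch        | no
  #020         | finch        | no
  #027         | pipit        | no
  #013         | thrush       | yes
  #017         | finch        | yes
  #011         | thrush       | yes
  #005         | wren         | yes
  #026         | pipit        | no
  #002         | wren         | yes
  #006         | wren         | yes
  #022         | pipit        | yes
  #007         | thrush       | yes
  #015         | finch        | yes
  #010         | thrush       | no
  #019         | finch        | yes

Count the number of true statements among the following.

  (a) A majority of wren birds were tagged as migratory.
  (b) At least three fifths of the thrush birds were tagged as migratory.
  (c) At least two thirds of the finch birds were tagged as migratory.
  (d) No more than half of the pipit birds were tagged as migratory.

4

(a) wren: |A| = 7, |A ∩ B| = 4; needs |A ∩ B| > |A ∖ B| — true.
(b) thrush: |A| = 7, |A ∩ B| = 5; needs |A ∩ B| / |A| ≥ 3/5 — true.
(c) finch: |A| = 7, |A ∩ B| = 5; needs |A ∩ B| / |A| ≥ 2/3 — true.
(d) pipit: |A| = 7, |A ∩ B| = 3; needs |A ∩ B| ≤ |A ∖ B| — true.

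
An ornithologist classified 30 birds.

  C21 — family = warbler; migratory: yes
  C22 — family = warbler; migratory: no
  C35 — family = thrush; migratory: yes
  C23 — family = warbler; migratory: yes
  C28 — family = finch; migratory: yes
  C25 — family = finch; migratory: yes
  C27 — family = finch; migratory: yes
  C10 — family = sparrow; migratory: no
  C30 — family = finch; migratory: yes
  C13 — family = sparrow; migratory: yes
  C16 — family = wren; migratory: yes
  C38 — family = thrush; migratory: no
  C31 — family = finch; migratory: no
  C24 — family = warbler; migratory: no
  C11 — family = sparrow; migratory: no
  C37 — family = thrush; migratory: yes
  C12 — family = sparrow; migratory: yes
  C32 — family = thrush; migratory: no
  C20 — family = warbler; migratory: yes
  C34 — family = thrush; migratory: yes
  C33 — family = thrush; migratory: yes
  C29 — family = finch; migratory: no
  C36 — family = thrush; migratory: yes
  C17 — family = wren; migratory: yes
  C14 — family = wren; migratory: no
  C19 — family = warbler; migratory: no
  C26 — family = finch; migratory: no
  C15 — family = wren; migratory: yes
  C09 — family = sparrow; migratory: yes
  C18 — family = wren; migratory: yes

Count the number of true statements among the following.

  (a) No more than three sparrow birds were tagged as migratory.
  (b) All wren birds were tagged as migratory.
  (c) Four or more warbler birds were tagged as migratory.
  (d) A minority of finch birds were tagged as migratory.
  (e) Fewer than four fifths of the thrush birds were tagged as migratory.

2

(a) sparrow: |A| = 5, |A ∩ B| = 3; needs |A ∩ B| ≤ 3 — true.
(b) wren: |A| = 5, |A ∩ B| = 4; needs A ⊆ B, i.e. every element of A is in B (|A ∖ B| = 0) — false.
(c) warbler: |A| = 6, |A ∩ B| = 3; needs |A ∩ B| ≥ 4 — false.
(d) finch: |A| = 7, |A ∩ B| = 4; needs |A ∩ B| < |A ∖ B| — false.
(e) thrush: |A| = 7, |A ∩ B| = 5; needs |A ∩ B| / |A| < 4/5 — true.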